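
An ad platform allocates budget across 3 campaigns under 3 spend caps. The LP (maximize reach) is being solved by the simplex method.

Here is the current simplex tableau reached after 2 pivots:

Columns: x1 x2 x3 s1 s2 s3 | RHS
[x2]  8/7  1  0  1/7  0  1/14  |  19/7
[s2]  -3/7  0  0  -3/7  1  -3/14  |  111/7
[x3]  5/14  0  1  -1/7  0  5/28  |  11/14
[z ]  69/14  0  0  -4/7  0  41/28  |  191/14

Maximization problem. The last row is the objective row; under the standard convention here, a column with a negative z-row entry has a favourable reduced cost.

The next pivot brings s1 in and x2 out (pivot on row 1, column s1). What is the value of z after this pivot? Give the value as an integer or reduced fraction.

Minimum ratio for s1: (19/7)/(1/7) = 19.
z changes by −(z-row coeff of s1)·ratio = −(-4/7)·19 = 76/7.
New z = 191/14 + (76/7) = 49/2.

49/2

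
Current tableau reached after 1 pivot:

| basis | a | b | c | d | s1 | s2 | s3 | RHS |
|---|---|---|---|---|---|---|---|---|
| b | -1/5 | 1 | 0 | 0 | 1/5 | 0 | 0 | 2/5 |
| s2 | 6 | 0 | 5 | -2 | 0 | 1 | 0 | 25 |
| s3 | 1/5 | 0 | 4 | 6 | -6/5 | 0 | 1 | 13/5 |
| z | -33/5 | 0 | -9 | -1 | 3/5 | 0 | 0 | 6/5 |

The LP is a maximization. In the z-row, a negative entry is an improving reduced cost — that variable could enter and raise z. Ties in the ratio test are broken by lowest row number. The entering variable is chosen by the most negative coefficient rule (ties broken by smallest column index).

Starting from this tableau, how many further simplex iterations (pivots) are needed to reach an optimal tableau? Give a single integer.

pivot: c in, s3 out → z = 141/20
pivot: a in, s2 out → z = 3486/115
pivot: s1 in, b out → z = 945/29
No improving column remains; optimal.

3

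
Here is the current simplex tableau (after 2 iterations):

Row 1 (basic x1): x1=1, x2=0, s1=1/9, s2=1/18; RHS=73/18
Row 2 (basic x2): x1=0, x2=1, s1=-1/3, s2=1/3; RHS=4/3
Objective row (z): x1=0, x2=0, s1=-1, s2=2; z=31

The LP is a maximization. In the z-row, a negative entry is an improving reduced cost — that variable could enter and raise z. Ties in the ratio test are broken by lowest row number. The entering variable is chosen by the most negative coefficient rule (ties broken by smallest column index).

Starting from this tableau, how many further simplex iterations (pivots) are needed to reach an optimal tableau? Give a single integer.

pivot: s1 in, x1 out → z = 135/2
No improving column remains; optimal.

1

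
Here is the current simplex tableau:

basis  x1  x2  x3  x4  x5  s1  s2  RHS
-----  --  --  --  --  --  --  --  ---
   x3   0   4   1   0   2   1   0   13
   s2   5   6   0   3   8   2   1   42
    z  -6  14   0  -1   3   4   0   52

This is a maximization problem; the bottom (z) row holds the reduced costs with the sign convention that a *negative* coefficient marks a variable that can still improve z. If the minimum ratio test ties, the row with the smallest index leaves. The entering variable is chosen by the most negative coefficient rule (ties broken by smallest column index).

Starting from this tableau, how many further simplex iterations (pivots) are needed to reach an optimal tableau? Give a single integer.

pivot: x1 in, s2 out → z = 512/5
No improving column remains; optimal.

1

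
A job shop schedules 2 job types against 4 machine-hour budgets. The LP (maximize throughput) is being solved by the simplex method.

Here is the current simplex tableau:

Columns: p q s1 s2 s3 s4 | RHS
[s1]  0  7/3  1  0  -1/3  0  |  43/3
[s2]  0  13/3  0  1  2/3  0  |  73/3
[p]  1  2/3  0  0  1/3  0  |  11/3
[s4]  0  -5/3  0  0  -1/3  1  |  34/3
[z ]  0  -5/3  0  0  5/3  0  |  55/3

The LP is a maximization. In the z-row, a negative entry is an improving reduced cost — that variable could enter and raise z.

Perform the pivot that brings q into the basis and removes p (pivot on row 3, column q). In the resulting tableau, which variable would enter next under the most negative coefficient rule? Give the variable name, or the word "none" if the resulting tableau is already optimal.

Pivot element 2/3. New z-row = old z-row − (-5/3)·(row 3/(2/3)).
Updated z-row coefficients: p: 5/2, q: 0, s1: 0, s2: 0, s3: 5/2, s4: 0.
No coefficient is strictly negative; the tableau after this pivot is optimal.

none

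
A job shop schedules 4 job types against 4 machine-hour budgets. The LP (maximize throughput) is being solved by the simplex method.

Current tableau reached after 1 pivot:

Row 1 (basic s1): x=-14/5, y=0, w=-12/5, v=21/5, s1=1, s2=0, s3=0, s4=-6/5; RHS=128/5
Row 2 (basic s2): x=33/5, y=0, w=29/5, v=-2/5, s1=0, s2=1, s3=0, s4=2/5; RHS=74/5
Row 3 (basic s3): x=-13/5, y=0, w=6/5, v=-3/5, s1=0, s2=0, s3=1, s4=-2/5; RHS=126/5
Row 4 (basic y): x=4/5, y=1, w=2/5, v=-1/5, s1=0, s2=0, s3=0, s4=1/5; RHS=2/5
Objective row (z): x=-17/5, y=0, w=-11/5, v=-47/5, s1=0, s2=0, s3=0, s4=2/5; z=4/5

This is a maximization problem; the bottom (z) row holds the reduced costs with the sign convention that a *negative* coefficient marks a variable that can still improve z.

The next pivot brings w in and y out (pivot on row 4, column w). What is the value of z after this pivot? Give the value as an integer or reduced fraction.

3

Minimum ratio for w: (2/5)/(2/5) = 1.
z changes by −(z-row coeff of w)·ratio = −(-11/5)·1 = 11/5.
New z = 4/5 + (11/5) = 3.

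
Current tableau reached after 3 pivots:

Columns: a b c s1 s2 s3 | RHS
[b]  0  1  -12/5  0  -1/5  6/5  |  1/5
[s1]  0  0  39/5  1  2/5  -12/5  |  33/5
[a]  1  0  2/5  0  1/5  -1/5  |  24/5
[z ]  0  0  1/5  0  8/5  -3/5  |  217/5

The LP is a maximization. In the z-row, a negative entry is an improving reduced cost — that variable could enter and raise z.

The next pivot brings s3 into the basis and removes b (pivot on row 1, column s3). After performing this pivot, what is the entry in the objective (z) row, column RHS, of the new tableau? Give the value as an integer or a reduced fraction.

87/2

Pivot element is row 1, column s3: 6/5.
Normalize row 1: new (row 1, RHS) = (1/5)/(6/5) = 1/6.
z-row ← z-row − (-3/5)·(new row 1): 217/5 − (-3/5)·(1/6) = 87/2.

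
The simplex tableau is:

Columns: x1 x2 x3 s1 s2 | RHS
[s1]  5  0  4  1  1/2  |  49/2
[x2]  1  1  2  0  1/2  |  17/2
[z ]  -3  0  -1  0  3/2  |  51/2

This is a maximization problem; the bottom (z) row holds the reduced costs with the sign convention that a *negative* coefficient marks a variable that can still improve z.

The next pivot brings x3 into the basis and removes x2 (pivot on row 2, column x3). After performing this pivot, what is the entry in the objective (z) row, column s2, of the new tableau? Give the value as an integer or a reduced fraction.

Pivot element is row 2, column x3: 2.
Normalize row 2: new (row 2, s2) = (1/2)/2 = 1/4.
z-row ← z-row − (-1)·(new row 2): 3/2 − (-1)·(1/4) = 7/4.

7/4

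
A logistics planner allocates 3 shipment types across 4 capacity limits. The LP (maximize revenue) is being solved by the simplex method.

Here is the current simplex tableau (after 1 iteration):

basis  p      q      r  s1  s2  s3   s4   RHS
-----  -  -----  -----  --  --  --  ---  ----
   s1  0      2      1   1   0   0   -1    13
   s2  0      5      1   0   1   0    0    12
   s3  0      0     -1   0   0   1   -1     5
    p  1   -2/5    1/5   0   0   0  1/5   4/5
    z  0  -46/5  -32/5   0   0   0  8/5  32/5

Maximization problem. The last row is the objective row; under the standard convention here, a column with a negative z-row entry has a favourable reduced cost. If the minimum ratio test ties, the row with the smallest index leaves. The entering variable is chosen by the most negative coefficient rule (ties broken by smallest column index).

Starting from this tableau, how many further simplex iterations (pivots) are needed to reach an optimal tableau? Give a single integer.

2

pivot: q in, s2 out → z = 712/25
pivot: r in, p out → z = 400/7
No improving column remains; optimal.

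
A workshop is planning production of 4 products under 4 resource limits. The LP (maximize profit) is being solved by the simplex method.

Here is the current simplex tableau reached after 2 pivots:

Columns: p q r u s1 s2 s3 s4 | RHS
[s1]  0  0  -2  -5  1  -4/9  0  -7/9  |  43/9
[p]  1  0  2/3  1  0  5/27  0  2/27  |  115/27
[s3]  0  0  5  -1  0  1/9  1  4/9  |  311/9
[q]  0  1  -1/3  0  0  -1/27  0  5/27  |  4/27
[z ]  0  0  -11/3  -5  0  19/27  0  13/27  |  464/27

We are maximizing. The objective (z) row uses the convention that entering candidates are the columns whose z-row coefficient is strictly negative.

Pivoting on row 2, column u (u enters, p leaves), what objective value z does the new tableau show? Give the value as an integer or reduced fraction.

Minimum ratio for u: (115/27)/1 = 115/27.
z changes by −(z-row coeff of u)·ratio = −(-5)·(115/27) = 575/27.
New z = 464/27 + (575/27) = 1039/27.

1039/27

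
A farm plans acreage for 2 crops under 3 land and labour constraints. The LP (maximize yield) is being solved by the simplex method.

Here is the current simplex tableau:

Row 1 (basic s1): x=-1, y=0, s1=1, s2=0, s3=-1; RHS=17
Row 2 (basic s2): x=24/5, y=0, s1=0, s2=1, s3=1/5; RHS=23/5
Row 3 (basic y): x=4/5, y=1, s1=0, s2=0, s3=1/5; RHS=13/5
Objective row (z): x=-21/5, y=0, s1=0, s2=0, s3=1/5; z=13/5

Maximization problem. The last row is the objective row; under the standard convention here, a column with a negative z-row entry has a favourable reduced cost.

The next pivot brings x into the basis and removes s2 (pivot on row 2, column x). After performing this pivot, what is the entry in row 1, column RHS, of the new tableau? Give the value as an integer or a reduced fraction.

431/24

Pivot element is row 2, column x: 24/5.
Normalize row 2: new (row 2, RHS) = (23/5)/(24/5) = 23/24.
row 1 ← row 1 − (-1)·(new row 2): 17 − (-1)·(23/24) = 431/24.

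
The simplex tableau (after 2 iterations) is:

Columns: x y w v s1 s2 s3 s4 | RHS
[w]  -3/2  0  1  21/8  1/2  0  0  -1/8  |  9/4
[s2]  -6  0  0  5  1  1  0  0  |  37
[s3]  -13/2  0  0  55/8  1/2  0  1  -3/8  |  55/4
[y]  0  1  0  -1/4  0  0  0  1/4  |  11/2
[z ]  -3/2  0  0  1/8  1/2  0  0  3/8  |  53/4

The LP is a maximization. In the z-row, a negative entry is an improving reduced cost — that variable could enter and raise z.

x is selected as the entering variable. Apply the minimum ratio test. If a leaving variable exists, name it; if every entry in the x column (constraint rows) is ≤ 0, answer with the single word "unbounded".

unbounded

x-column entries: row 1: -3/2, row 2: -6, row 3: -13/2, row 4: 0. All ≤ 0, so x can increase without bound; the LP is unbounded in this direction.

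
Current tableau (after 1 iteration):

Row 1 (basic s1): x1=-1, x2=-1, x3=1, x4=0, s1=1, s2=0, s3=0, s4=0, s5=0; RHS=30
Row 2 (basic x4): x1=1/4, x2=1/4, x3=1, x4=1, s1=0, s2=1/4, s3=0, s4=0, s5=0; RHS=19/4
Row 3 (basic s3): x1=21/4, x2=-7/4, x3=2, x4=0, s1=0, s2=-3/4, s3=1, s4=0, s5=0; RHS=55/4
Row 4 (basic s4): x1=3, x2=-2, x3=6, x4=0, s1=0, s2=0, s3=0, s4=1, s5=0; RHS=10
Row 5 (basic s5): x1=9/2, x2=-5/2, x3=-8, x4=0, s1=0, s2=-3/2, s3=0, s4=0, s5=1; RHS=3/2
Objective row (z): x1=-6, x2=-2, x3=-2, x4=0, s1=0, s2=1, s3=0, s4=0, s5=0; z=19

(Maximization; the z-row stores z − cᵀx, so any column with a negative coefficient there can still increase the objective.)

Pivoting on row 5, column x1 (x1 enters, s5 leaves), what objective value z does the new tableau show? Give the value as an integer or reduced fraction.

21

Minimum ratio for x1: (3/2)/(9/2) = 1/3.
z changes by −(z-row coeff of x1)·ratio = −(-6)·(1/3) = 2.
New z = 19 + 2 = 21.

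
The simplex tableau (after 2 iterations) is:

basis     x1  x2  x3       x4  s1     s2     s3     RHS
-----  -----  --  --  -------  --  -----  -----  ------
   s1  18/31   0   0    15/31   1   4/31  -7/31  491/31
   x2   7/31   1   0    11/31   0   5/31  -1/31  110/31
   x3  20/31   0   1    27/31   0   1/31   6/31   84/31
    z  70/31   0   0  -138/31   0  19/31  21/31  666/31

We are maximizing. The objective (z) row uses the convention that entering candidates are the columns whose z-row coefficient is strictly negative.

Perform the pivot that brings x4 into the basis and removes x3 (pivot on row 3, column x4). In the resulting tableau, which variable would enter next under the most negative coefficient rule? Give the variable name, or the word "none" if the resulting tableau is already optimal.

none

Pivot element 27/31. New z-row = old z-row − (-138/31)·(row 3/(27/31)).
Updated z-row coefficients: x1: 50/9, x2: 0, x3: 46/9, x4: 0, s1: 0, s2: 7/9, s3: 5/3.
No coefficient is strictly negative; the tableau after this pivot is optimal.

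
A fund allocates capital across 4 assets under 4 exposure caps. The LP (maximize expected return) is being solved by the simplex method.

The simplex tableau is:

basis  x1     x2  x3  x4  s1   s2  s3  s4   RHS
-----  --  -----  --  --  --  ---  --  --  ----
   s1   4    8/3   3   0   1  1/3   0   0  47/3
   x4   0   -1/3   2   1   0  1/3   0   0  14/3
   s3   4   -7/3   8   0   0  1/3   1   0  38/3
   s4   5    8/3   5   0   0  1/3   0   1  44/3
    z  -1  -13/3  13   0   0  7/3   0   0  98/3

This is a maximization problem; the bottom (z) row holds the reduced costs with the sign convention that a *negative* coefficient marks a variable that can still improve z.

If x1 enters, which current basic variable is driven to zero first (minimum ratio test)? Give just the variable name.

Ratios: row 1 (s1): (47/3)/4 = 47/12; row 2 (x4): entry 0 ≤ 0, skip; row 3 (s3): (38/3)/4 = 19/6; row 4 (s4): (44/3)/5 = 44/15.
Minimum ratio 44/15 is in the s4 row, so s4 leaves.

s4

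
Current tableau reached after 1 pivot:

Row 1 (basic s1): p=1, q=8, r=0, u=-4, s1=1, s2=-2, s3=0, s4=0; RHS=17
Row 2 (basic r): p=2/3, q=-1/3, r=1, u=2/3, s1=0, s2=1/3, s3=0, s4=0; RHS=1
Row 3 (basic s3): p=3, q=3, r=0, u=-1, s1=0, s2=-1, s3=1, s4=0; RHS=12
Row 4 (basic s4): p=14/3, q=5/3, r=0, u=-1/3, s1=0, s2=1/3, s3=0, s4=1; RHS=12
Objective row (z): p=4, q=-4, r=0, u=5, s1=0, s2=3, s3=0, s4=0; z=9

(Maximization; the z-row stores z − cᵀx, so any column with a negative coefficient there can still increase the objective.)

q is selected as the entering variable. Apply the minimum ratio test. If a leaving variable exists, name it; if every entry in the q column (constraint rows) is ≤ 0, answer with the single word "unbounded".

s1

Ratios: row 1 (s1): 17/8 = 17/8; row 2 (r): entry -1/3 ≤ 0, skip; row 3 (s3): 12/3 = 4; row 4 (s4): 12/(5/3) = 36/5.
Minimum ratio is in the s1 row, so s1 leaves.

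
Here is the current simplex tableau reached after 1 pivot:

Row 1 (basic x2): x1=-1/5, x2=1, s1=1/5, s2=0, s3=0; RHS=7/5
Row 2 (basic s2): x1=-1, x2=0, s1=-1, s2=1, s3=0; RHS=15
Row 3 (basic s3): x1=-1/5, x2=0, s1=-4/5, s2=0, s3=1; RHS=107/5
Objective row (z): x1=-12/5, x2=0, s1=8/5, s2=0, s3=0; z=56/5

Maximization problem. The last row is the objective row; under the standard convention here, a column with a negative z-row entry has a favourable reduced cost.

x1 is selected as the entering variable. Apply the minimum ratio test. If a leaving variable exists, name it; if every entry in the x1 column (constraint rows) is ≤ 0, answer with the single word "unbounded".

x1-column entries: row 1: -1/5, row 2: -1, row 3: -1/5. All ≤ 0, so x1 can increase without bound; the LP is unbounded in this direction.

unbounded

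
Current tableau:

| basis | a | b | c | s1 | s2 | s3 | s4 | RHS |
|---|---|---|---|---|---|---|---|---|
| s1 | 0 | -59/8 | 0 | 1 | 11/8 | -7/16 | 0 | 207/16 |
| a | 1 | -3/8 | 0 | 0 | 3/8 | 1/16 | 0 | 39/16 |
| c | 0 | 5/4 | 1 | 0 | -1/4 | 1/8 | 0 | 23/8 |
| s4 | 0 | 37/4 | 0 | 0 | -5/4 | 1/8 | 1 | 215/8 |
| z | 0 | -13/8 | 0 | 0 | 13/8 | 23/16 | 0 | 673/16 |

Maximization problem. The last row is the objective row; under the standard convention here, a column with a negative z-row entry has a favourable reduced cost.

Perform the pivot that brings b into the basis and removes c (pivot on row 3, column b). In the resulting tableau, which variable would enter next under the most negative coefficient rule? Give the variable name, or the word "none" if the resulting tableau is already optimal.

none

Pivot element 5/4. New z-row = old z-row − (-13/8)·(row 3/(5/4)).
Updated z-row coefficients: a: 0, b: 0, c: 13/10, s1: 0, s2: 13/10, s3: 8/5, s4: 0.
No coefficient is strictly negative; the tableau after this pivot is optimal.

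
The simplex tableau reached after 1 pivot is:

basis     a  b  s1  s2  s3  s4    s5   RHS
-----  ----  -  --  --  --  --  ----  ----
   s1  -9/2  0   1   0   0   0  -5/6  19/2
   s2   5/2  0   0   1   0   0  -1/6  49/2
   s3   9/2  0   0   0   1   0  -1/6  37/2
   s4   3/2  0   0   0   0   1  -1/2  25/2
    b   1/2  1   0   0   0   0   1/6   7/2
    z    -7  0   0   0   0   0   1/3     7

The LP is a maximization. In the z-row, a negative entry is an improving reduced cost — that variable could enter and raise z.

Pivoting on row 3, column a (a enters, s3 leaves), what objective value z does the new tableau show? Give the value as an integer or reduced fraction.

Minimum ratio for a: (37/2)/(9/2) = 37/9.
z changes by −(z-row coeff of a)·ratio = −(-7)·(37/9) = 259/9.
New z = 7 + (259/9) = 322/9.

322/9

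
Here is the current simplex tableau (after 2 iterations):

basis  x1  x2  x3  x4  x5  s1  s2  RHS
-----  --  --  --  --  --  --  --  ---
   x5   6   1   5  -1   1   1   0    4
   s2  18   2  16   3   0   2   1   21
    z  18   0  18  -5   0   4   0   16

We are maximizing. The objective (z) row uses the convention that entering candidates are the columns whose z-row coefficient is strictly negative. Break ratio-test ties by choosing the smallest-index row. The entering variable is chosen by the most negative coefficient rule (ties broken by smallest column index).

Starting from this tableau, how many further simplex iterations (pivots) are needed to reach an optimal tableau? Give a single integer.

1

pivot: x4 in, s2 out → z = 51
No improving column remains; optimal.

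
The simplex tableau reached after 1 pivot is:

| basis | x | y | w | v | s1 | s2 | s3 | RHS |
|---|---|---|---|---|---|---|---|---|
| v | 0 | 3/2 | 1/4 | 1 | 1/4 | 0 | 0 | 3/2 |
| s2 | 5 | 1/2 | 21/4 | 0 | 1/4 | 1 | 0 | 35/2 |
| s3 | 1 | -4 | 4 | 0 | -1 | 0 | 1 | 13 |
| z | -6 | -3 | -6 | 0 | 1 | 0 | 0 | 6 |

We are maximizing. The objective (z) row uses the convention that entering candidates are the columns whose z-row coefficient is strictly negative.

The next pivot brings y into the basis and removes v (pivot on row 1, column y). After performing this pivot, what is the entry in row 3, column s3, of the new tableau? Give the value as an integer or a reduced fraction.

Pivot element is row 1, column y: 3/2.
Normalize row 1: new (row 1, s3) = 0/(3/2) = 0.
row 3 ← row 3 − (-4)·(new row 1): 1 − (-4)·0 = 1.

1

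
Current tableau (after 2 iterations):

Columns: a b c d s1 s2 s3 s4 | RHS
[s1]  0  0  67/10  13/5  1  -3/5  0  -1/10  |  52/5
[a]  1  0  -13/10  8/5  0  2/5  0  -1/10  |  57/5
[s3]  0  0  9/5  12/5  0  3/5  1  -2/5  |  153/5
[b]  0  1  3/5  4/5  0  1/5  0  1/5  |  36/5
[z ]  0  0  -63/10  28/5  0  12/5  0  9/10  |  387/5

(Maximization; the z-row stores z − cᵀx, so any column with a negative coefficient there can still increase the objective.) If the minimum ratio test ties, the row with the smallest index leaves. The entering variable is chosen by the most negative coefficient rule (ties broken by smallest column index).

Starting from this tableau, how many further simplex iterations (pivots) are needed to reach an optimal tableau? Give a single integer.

pivot: c in, s1 out → z = 5841/67
No improving column remains; optimal.

1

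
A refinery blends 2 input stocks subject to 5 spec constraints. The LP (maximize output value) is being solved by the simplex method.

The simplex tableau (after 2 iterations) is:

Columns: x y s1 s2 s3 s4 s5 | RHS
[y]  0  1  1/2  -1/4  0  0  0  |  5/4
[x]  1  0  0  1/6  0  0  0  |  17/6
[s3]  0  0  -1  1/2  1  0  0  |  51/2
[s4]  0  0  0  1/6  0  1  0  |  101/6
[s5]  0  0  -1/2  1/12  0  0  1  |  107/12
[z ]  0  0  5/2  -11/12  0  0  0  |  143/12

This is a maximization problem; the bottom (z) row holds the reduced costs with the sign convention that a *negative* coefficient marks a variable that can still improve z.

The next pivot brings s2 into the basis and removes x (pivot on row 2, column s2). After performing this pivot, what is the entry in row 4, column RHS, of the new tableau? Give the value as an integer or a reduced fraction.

14

Pivot element is row 2, column s2: 1/6.
Normalize row 2: new (row 2, RHS) = (17/6)/(1/6) = 17.
row 4 ← row 4 − (1/6)·(new row 2): 101/6 − (1/6)·17 = 14.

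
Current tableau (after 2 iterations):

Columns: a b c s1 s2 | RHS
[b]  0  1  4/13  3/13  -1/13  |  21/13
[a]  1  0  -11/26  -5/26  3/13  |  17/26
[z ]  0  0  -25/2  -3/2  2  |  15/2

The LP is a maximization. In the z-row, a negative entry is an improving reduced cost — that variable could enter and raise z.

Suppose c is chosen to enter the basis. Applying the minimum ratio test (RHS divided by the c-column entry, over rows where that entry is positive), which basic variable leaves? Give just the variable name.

b

Ratios: row 1 (b): (21/13)/(4/13) = 21/4; row 2 (a): entry -11/26 ≤ 0, skip.
Minimum ratio 21/4 is in the b row, so b leaves.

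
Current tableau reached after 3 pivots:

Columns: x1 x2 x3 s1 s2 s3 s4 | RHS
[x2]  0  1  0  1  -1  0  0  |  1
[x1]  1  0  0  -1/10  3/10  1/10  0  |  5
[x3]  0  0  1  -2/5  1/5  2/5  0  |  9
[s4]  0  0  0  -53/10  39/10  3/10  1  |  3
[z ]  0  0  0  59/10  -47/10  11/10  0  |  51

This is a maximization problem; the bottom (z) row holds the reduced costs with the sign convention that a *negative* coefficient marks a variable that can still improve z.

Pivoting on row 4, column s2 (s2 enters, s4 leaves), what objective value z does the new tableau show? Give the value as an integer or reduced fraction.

710/13

Minimum ratio for s2: 3/(39/10) = 10/13.
z changes by −(z-row coeff of s2)·ratio = −(-47/10)·(10/13) = 47/13.
New z = 51 + (47/13) = 710/13.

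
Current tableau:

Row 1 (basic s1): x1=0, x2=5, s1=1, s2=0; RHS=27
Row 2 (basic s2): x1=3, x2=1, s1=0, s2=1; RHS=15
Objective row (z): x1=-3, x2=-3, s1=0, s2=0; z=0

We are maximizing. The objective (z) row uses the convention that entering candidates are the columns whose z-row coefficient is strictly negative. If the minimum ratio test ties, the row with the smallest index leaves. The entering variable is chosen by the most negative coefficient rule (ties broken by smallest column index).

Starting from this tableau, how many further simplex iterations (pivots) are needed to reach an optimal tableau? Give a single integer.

pivot: x1 in, s2 out → z = 15
pivot: x2 in, s1 out → z = 129/5
No improving column remains; optimal.

2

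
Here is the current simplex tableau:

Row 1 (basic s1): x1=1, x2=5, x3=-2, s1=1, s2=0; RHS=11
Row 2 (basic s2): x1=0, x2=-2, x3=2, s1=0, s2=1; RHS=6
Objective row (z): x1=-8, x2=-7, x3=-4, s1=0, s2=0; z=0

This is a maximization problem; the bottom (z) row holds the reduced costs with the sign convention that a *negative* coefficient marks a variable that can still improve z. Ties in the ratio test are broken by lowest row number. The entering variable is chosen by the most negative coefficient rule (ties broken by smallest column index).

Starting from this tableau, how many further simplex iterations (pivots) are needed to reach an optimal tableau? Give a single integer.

pivot: x1 in, s1 out → z = 88
pivot: x3 in, s2 out → z = 148
No improving column remains; optimal.

2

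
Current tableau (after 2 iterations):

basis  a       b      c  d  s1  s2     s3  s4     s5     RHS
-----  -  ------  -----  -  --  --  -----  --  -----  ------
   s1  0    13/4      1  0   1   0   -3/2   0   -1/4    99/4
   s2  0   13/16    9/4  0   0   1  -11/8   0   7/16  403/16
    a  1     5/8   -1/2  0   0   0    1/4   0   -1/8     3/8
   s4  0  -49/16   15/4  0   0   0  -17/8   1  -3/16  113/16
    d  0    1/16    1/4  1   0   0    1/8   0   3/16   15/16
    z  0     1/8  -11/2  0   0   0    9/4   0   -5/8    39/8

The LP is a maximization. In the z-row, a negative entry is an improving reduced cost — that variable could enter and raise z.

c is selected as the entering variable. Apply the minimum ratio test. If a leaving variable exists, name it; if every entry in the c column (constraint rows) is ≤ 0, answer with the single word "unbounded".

Ratios: row 1 (s1): (99/4)/1 = 99/4; row 2 (s2): (403/16)/(9/4) = 403/36; row 3 (a): entry -1/2 ≤ 0, skip; row 4 (s4): (113/16)/(15/4) = 113/60; row 5 (d): (15/16)/(1/4) = 15/4.
Minimum ratio is in the s4 row, so s4 leaves.

s4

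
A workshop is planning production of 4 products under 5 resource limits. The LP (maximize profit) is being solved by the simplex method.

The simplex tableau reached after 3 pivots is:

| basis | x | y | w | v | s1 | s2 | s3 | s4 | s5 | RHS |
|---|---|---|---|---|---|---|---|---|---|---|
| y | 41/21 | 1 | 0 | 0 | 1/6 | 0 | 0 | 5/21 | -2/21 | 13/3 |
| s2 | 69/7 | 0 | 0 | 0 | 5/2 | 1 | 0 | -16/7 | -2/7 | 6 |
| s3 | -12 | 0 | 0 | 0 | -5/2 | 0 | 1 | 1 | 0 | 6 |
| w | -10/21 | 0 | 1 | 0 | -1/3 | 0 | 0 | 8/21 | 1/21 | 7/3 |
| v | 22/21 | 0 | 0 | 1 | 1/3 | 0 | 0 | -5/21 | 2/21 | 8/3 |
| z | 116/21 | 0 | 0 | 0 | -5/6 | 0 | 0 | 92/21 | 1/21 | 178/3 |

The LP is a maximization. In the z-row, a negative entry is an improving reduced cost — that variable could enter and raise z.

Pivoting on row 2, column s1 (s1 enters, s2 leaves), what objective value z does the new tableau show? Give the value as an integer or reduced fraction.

184/3

Minimum ratio for s1: 6/(5/2) = 12/5.
z changes by −(z-row coeff of s1)·ratio = −(-5/6)·(12/5) = 2.
New z = 178/3 + 2 = 184/3.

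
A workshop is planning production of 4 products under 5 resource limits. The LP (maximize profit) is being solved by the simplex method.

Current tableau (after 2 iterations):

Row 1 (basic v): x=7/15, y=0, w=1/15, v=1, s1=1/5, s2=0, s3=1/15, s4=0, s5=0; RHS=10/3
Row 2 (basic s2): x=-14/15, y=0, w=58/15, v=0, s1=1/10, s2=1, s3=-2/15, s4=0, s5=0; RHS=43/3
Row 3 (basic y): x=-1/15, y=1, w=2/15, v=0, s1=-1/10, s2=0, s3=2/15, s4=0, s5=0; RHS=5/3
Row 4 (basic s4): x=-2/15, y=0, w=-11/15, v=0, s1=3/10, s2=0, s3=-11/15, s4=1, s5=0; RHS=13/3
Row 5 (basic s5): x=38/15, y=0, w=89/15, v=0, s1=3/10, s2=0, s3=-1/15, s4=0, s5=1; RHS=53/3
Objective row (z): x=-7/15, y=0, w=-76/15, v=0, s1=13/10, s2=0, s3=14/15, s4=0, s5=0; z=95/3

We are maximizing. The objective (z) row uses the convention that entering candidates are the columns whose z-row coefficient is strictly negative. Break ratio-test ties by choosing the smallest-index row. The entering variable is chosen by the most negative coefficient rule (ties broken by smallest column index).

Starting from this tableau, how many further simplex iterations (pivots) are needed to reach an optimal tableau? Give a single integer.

1

pivot: w in, s5 out → z = 4161/89
No improving column remains; optimal.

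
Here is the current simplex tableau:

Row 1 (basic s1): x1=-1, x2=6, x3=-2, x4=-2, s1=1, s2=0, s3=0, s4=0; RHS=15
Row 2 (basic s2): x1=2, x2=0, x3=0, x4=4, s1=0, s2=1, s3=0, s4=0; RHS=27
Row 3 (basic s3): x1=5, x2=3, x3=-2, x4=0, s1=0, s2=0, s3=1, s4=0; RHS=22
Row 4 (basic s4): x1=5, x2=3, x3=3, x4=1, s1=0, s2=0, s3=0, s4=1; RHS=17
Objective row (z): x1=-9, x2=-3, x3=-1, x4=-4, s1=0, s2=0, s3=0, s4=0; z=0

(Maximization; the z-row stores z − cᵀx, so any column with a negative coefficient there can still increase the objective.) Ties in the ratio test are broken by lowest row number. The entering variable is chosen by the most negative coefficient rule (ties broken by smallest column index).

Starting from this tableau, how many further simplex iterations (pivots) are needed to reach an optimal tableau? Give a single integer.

2

pivot: x1 in, s4 out → z = 153/5
pivot: x4 in, s2 out → z = 773/18
No improving column remains; optimal.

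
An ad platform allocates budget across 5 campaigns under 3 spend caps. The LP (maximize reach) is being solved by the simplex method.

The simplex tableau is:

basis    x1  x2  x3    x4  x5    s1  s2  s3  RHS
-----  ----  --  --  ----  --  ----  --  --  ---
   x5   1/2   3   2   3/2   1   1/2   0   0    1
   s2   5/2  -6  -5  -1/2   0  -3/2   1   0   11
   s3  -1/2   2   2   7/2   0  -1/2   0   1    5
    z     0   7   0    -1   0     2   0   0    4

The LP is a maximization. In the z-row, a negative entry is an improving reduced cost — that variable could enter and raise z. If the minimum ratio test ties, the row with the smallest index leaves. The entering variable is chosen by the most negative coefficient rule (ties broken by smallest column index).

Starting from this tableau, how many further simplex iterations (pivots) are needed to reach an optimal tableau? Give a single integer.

pivot: x4 in, x5 out → z = 14/3
No improving column remains; optimal.

1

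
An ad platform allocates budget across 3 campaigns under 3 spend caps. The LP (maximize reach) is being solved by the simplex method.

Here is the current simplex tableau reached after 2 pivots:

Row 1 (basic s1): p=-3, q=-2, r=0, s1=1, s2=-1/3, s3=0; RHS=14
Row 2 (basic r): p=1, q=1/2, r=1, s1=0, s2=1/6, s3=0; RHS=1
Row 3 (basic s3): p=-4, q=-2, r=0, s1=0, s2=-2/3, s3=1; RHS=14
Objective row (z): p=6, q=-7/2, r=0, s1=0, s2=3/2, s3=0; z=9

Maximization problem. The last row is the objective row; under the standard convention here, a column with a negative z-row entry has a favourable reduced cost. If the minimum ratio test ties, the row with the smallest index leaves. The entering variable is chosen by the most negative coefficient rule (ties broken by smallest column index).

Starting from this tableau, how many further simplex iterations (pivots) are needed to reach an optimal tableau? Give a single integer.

1

pivot: q in, r out → z = 16
No improving column remains; optimal.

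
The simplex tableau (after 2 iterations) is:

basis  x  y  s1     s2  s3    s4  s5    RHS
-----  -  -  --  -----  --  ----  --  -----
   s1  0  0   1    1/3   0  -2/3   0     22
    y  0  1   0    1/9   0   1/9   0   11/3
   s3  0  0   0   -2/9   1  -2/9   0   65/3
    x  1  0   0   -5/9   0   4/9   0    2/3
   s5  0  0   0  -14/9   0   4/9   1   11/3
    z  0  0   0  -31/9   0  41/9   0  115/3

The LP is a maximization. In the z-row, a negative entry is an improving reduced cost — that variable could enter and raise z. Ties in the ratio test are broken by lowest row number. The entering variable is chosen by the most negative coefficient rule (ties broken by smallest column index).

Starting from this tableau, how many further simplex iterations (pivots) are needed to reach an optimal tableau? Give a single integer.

1

pivot: s2 in, y out → z = 152
No improving column remains; optimal.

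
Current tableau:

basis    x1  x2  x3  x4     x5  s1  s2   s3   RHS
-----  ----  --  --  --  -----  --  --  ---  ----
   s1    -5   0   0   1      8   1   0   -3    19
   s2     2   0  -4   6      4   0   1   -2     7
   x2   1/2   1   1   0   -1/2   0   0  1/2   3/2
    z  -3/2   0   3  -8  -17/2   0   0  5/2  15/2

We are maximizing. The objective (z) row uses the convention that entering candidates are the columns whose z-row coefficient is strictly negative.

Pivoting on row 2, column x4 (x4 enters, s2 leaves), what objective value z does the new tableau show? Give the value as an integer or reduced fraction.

101/6

Minimum ratio for x4: 7/6 = 7/6.
z changes by −(z-row coeff of x4)·ratio = −(-8)·(7/6) = 28/3.
New z = 15/2 + (28/3) = 101/6.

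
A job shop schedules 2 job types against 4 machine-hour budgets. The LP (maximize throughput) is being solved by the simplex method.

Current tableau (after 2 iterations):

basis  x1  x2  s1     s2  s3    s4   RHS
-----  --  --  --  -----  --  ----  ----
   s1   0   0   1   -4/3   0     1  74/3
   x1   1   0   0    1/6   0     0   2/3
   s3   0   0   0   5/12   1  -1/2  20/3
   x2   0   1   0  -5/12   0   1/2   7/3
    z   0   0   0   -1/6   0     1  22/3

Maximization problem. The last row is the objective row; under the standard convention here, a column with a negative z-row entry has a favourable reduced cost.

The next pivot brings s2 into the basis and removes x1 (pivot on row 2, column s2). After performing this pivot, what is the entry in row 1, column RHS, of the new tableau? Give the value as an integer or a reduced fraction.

Pivot element is row 2, column s2: 1/6.
Normalize row 2: new (row 2, RHS) = (2/3)/(1/6) = 4.
row 1 ← row 1 − (-4/3)·(new row 2): 74/3 − (-4/3)·4 = 30.

30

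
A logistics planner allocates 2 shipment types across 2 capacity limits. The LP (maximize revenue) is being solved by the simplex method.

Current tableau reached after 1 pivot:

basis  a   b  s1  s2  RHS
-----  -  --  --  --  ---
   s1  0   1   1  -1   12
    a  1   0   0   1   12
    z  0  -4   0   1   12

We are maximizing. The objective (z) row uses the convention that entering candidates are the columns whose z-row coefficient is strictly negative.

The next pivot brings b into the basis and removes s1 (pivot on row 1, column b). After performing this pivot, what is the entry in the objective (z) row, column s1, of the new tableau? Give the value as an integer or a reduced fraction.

4

Pivot element is row 1, column b: 1.
Normalize row 1: new (row 1, s1) = 1/1 = 1.
z-row ← z-row − (-4)·(new row 1): 0 − (-4)·1 = 4.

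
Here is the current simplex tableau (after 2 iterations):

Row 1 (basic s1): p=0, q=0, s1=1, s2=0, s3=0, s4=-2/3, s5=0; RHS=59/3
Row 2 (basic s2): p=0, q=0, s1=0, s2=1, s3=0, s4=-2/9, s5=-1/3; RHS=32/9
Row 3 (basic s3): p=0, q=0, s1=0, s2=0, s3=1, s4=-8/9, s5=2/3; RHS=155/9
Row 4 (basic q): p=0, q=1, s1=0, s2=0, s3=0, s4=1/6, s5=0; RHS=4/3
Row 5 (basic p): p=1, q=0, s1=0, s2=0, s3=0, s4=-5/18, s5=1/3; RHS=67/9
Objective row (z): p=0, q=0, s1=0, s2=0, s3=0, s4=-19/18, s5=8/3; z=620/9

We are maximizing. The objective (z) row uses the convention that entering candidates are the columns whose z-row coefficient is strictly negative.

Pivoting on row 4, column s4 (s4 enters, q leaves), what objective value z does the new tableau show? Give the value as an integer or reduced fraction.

232/3

Minimum ratio for s4: (4/3)/(1/6) = 8.
z changes by −(z-row coeff of s4)·ratio = −(-19/18)·8 = 76/9.
New z = 620/9 + (76/9) = 232/3.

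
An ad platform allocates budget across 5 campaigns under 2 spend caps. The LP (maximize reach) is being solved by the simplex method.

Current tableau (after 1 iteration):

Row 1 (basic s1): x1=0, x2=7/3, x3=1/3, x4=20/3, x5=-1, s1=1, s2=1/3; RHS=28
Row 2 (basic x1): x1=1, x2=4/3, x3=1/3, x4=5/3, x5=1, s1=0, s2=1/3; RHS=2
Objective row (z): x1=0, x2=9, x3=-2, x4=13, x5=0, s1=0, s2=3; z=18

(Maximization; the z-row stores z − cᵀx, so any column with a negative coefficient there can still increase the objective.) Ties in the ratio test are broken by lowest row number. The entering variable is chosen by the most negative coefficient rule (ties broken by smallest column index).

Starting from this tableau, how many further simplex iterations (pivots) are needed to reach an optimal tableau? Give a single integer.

1

pivot: x3 in, x1 out → z = 30
No improving column remains; optimal.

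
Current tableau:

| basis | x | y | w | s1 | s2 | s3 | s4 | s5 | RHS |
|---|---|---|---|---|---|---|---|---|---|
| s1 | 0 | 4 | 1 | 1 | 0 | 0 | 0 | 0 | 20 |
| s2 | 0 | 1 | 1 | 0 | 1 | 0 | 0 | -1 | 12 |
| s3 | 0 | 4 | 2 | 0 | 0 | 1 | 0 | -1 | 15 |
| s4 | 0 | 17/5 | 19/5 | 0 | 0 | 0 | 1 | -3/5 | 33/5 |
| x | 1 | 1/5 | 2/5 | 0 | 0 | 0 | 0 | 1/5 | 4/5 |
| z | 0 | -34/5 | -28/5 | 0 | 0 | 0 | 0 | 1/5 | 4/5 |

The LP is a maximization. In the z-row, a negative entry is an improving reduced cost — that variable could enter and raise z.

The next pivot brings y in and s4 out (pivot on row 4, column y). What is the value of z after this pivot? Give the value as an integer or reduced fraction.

14

Minimum ratio for y: (33/5)/(17/5) = 33/17.
z changes by −(z-row coeff of y)·ratio = −(-34/5)·(33/17) = 66/5.
New z = 4/5 + (66/5) = 14.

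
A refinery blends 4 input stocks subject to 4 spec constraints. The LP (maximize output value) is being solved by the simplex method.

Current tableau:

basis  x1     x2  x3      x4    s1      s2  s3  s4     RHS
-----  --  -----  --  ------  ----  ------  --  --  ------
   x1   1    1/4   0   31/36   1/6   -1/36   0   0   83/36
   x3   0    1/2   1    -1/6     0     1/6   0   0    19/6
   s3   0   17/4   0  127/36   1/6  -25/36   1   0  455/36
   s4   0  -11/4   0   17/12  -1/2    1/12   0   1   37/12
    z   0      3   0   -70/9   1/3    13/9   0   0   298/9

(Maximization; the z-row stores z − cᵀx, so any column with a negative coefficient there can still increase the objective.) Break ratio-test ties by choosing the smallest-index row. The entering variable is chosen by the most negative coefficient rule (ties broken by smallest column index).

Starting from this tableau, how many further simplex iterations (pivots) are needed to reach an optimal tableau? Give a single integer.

pivot: x4 in, s4 out → z = 2552/51
pivot: x2 in, x1 out → z = 2585/49
No improving column remains; optimal.

2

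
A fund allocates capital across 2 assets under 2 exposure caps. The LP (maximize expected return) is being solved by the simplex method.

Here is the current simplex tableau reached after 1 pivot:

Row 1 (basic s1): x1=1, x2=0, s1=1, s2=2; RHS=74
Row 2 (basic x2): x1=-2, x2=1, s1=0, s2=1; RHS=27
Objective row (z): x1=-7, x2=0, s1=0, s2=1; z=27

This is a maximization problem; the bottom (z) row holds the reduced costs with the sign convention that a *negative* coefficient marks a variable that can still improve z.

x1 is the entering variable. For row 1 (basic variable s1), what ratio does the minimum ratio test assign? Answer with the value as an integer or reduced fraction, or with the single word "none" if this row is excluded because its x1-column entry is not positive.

74

Ratio = RHS / (x1 entry) = 74 / 1 = 74.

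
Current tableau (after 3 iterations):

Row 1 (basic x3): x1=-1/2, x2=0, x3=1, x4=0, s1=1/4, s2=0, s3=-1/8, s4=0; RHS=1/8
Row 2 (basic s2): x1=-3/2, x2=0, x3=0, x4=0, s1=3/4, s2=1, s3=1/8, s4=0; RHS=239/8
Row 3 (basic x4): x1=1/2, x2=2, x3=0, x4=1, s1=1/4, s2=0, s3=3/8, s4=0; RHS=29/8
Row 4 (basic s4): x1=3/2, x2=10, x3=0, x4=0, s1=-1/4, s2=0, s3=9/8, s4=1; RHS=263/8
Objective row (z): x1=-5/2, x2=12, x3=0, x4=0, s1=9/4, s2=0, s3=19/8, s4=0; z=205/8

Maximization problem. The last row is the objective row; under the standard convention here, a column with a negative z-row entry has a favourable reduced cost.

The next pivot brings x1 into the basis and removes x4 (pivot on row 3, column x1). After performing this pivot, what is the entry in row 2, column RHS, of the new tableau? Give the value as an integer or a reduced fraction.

163/4

Pivot element is row 3, column x1: 1/2.
Normalize row 3: new (row 3, RHS) = (29/8)/(1/2) = 29/4.
row 2 ← row 2 − (-3/2)·(new row 3): 239/8 − (-3/2)·(29/4) = 163/4.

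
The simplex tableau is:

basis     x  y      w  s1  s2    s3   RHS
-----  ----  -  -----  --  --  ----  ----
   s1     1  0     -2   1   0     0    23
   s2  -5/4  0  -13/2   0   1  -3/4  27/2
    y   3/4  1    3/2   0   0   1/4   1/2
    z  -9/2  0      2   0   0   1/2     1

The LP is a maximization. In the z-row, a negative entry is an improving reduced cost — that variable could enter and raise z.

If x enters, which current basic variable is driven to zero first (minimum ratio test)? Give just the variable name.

y

Ratios: row 1 (s1): 23/1 = 23; row 2 (s2): entry -5/4 ≤ 0, skip; row 3 (y): (1/2)/(3/4) = 2/3.
Minimum ratio 2/3 is in the y row, so y leaves.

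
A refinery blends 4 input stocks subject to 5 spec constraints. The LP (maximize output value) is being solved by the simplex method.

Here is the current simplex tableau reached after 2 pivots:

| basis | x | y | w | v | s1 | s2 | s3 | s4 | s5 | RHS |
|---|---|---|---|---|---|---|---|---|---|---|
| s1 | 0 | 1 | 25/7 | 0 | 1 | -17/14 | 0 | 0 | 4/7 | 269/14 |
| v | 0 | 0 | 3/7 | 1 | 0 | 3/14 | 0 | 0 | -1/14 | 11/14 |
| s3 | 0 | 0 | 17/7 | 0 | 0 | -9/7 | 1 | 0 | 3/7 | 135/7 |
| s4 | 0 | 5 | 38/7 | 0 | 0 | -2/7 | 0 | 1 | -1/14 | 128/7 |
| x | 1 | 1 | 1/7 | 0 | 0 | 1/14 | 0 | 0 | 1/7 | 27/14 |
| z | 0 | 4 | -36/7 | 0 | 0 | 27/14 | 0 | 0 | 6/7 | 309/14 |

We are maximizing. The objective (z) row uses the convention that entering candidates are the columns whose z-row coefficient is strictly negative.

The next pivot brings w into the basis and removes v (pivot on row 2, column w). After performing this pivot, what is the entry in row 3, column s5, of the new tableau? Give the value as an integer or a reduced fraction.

5/6

Pivot element is row 2, column w: 3/7.
Normalize row 2: new (row 2, s5) = (-1/14)/(3/7) = -1/6.
row 3 ← row 3 − (17/7)·(new row 2): 3/7 − (17/7)·(-1/6) = 5/6.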